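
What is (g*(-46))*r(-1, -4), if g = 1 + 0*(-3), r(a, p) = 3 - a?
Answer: -184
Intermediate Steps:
g = 1 (g = 1 + 0 = 1)
(g*(-46))*r(-1, -4) = (1*(-46))*(3 - 1*(-1)) = -46*(3 + 1) = -46*4 = -184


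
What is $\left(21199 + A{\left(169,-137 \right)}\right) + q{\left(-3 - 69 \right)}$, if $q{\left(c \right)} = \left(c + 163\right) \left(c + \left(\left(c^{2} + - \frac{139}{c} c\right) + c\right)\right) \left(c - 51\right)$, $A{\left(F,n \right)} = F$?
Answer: $-54835525$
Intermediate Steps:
$q{\left(c \right)} = \left(-51 + c\right) \left(163 + c\right) \left(-139 + c^{2} + 2 c\right)$ ($q{\left(c \right)} = \left(163 + c\right) \left(c + \left(\left(c^{2} - 139\right) + c\right)\right) \left(-51 + c\right) = \left(163 + c\right) \left(c + \left(\left(-139 + c^{2}\right) + c\right)\right) \left(-51 + c\right) = \left(163 + c\right) \left(c + \left(-139 + c + c^{2}\right)\right) \left(-51 + c\right) = \left(163 + c\right) \left(-139 + c^{2} + 2 c\right) \left(-51 + c\right) = \left(-51 + c\right) \left(163 + c\right) \left(-139 + c^{2} + 2 c\right)$)
$\left(21199 + A{\left(169,-137 \right)}\right) + q{\left(-3 - 69 \right)} = \left(21199 + 169\right) + \left(1155507 + \left(-3 - 69\right)^{4} - 32194 \left(-3 - 69\right) - 8228 \left(-3 - 69\right)^{2} + 114 \left(-3 - 69\right)^{3}\right) = 21368 + \left(1155507 + \left(-3 - 69\right)^{4} - 32194 \left(-3 - 69\right) - 8228 \left(-3 - 69\right)^{2} + 114 \left(-3 - 69\right)^{3}\right) = 21368 + \left(1155507 + \left(-72\right)^{4} - -2317968 - 8228 \left(-72\right)^{2} + 114 \left(-72\right)^{3}\right) = 21368 + \left(1155507 + 26873856 + 2317968 - 42653952 + 114 \left(-373248\right)\right) = 21368 + \left(1155507 + 26873856 + 2317968 - 42653952 - 42550272\right) = 21368 - 54856893 = -54835525$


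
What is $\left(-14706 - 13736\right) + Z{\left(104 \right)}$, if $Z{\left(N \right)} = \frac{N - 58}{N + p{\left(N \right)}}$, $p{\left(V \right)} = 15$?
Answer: $- \frac{3384552}{119} \approx -28442.0$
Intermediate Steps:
$Z{\left(N \right)} = \frac{-58 + N}{15 + N}$ ($Z{\left(N \right)} = \frac{N - 58}{N + 15} = \frac{-58 + N}{15 + N}$)
$\left(-14706 - 13736\right) + Z{\left(104 \right)} = \left(-14706 - 13736\right) + \frac{-58 + 104}{15 + 104} = -28442 + \frac{1}{119} \cdot 46 = -28442 + \frac{46}{119} = - \frac{3384552}{119}$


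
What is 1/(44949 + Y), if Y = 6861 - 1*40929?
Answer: 1/10881 ≈ 9.1903e-5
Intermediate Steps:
Y = -34068 (Y = 6861 - 40929 = -34068)
1/(44949 + Y) = 1/(44949 - 34068) = 1/10881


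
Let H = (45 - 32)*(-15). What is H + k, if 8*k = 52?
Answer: -377/2 ≈ -188.50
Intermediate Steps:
k = 13/2 (k = (⅛)*52 = 13/2 ≈ 6.5000)
H = -195 (H = 13*(-15) = -195)
H + k = -195 + 13/2 = -377/2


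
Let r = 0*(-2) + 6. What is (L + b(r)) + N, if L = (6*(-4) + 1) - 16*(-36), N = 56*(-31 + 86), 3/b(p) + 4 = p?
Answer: 7269/2 ≈ 3634.5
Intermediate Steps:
r = 6 (r = 0 + 6 = 6)
b(p) = 3/(-4 + p)
N = 3080 (N = 56*55 = 3080)
L = 553 (L = (-24 + 1) + 576 = -23 + 576 = 553)
(L + b(r)) + N = (553 + 3/(-4 + 6)) + 3080 = (553 + 3/2) + 3080 = 1109/2 + 3080 = 7269/2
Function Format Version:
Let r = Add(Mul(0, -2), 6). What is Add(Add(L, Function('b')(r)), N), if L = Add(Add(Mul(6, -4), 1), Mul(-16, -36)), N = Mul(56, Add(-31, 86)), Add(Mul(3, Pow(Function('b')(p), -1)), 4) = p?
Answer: Rational(7269, 2) ≈ 3634.5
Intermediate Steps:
r = 6 (r = Add(0, 6) = 6)
Function('b')(p) = Mul(3, Pow(Add(-4, p), -1))
N = 3080 (N = Mul(56, 55) = 3080)
L = 553 (L = Add(Add(-24, 1), 576) = Add(-23, 576) = 553)
Add(Add(L, Function('b')(r)), N) = Add(Add(553, Mul(3, Pow(Add(-4, 6), -1))), 3080) = Add(Add(553, Mul(3, Pow(2, -1))), 3080) = Add(Add(553, Mul(3, Rational(1, 2))), 3080) = Add(Add(553, Rational(3, 2)), 3080) = Add(Rational(1109, 2), 3080) = Rational(7269, 2)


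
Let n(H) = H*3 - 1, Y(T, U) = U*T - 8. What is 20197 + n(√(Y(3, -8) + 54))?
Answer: 20196 + 3*√22 ≈ 20210.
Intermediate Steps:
Y(T, U) = -8 + T*U (Y(T, U) = T*U - 8 = -8 + T*U)
n(H) = -1 + 3*H (n(H) = 3*H - 1 = -1 + 3*H)
20197 + n(√(Y(3, -8) + 54)) = 20197 + (-1 + 3*√((-8 + 3*(-8)) + 54)) = 20197 + (-1 + 3*√((-8 - 24) + 54)) = 20197 + (-1 + 3*√(-32 + 54)) = 20197 + (-1 + 3*√22) = 20196 + 3*√22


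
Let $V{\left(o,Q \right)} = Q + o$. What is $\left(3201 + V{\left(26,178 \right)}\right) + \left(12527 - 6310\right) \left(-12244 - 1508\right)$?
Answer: $-85492779$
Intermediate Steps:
$\left(3201 + V{\left(26,178 \right)}\right) + \left(12527 - 6310\right) \left(-12244 - 1508\right) = \left(3201 + \left(178 + 26\right)\right) + \left(12527 - 6310\right) \left(-12244 - 1508\right) = \left(3201 + 204\right) + 6217 \left(-13752\right) = 3405 - 85496184 = -85492779$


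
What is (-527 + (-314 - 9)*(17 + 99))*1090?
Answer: -41414550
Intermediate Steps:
(-527 + (-314 - 9)*(17 + 99))*1090 = (-527 - 323*116)*1090 = (-527 - 37468)*1090 = -37995*1090 = -41414550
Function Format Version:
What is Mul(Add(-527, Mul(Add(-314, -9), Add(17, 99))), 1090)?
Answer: -41414550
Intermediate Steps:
Mul(Add(-527, Mul(Add(-314, -9), Add(17, 99))), 1090) = Mul(Add(-527, Mul(-323, 116)), 1090) = Mul(Add(-527, -37468), 1090) = Mul(-37995, 1090) = -41414550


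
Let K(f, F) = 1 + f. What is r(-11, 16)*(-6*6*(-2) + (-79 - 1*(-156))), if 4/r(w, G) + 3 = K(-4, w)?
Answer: -298/3 ≈ -99.333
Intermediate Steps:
r(w, G) = -⅔ (r(w, G) = 4/(-3 + (1 - 4)) = 4/(-3 - 3) = 4/(-6) = 4*(-⅙) = -⅔)
r(-11, 16)*(-6*6*(-2) + (-79 - 1*(-156))) = -2*(-6*6*(-2) + (-79 - 1*(-156)))/3 = -2*(-36*(-2) + (-79 + 156))/3 = -2*(72 + 77)/3 = -⅔*149 = -298/3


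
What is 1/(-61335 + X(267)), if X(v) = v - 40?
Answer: -1/61108 ≈ -1.6364e-5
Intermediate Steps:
X(v) = -40 + v
1/(-61335 + X(267)) = 1/(-61335 + (-40 + 267)) = 1/(-61335 + 227) = 1/(-61108) = -1/61108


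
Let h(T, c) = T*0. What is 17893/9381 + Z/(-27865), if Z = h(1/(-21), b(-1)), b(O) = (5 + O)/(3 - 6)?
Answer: 17893/9381 ≈ 1.9074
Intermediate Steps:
b(O) = -5/3 - O/3 (b(O) = (5 + O)/(-3) = (5 + O)*(-1/3) = -5/3 - O/3)
h(T, c) = 0
Z = 0
17893/9381 + Z/(-27865) = 17893/9381 + 0/(-27865) = 17893*(1/9381) + 0*(-1/27865) = 17893/9381 + 0 = 17893/9381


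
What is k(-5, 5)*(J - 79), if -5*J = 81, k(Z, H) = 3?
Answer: -1428/5 ≈ -285.60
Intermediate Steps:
J = -81/5 (J = -⅕*81 = -81/5 ≈ -16.200)
k(-5, 5)*(J - 79) = 3*(-81/5 - 79) = 3*(-476/5) = -1428/5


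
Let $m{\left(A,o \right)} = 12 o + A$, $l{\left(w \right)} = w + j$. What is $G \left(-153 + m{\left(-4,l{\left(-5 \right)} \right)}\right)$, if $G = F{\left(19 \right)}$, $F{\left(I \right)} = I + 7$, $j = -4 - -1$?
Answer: $-6578$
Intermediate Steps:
$j = -3$ ($j = -4 + 1 = -3$)
$l{\left(w \right)} = -3 + w$ ($l{\left(w \right)} = w - 3 = -3 + w$)
$m{\left(A,o \right)} = A + 12 o$
$F{\left(I \right)} = 7 + I$
$G = 26$ ($G = 7 + 19 = 26$)
$G \left(-153 + m{\left(-4,l{\left(-5 \right)} \right)}\right) = 26 \left(-153 + \left(-4 + 12 \left(-3 - 5\right)\right)\right) = 26 \left(-153 + \left(-4 + 12 \left(-8\right)\right)\right) = 26 \left(-153 - 100\right) = 26 \left(-253\right) = -6578$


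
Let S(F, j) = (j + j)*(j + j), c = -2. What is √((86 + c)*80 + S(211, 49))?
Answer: 2*√4081 ≈ 127.77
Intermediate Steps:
S(F, j) = 4*j² (S(F, j) = (2*j)*(2*j) = 4*j²)
√((86 + c)*80 + S(211, 49)) = √((86 - 2)*80 + 4*49²) = √(84*80 + 4*2401) = √(6720 + 9604) = √16324 = 2*√4081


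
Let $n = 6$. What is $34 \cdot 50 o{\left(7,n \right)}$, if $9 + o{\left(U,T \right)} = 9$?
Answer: $0$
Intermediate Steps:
$o{\left(U,T \right)} = 0$ ($o{\left(U,T \right)} = -9 + 9 = 0$)
$34 \cdot 50 o{\left(7,n \right)} = 34 \cdot 50 \cdot 0 = 1700 \cdot 0 = 0$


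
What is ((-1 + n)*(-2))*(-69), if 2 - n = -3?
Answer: 552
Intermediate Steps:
n = 5 (n = 2 - 1*(-3) = 2 + 3 = 5)
((-1 + n)*(-2))*(-69) = ((-1 + 5)*(-2))*(-69) = (4*(-2))*(-69) = -8*(-69) = 552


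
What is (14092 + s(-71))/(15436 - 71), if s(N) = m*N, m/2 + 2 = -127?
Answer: 926/439 ≈ 2.1093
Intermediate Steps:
m = -258 (m = -4 + 2*(-127) = -4 - 254 = -258)
s(N) = -258*N
(14092 + s(-71))/(15436 - 71) = (14092 - 258*(-71))/(15436 - 71) = (14092 + 18318)/15365 = 32410*(1/15365) = 926/439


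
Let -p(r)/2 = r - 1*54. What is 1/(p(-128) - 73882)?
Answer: -1/73518 ≈ -1.3602e-5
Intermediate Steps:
p(r) = 108 - 2*r (p(r) = -2*(r - 1*54) = -2*(r - 54) = -2*(-54 + r) = 108 - 2*r)
1/(p(-128) - 73882) = 1/((108 - 2*(-128)) - 73882) = 1/((108 + 256) - 73882) = 1/(364 - 73882) = 1/(-73518) = -1/73518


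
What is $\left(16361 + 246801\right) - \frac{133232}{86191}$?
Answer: $\frac{22682062710}{86191} \approx 2.6316 \cdot 10^{5}$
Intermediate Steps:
$\left(16361 + 246801\right) - \frac{133232}{86191} = 263162 - \frac{133232}{86191} = \frac{22682062710}{86191}$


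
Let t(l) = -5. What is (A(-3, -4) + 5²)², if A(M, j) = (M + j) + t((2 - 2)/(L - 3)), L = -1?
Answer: 169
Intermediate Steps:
A(M, j) = -5 + M + j (A(M, j) = (M + j) - 5 = -5 + M + j)
(A(-3, -4) + 5²)² = ((-5 - 3 - 4) + 5²)² = (-12 + 25)² = 13² = 169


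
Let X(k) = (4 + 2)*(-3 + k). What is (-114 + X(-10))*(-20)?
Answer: 3840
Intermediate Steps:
X(k) = -18 + 6*k (X(k) = 6*(-3 + k) = -18 + 6*k)
(-114 + X(-10))*(-20) = (-114 + (-18 + 6*(-10)))*(-20) = (-114 + (-18 - 60))*(-20) = (-114 - 78)*(-20) = -192*(-20) = 3840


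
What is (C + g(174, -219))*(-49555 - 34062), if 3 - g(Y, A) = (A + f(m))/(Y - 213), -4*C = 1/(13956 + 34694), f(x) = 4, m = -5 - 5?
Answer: 1594646344663/7589400 ≈ 2.1012e+5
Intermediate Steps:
m = -10
C = -1/194600 (C = -1/(4*(13956 + 34694)) = -¼/48650 = -¼*1/48650 = -1/194600 ≈ -5.1387e-6)
g(Y, A) = 3 - (4 + A)/(-213 + Y) (g(Y, A) = 3 - (A + 4)/(Y - 213) = 3 - (4 + A)/(-213 + Y))
(C + g(174, -219))*(-49555 - 34062) = (-1/194600 + (-643 - 1*(-219) + 3*174)/(-213 + 174))*(-49555 - 34062) = (-1/194600 + (-643 + 219 + 522)/(-39))*(-83617) = (-1/194600 - 1/39*98)*(-83617) = (-1/194600 - 98/39)*(-83617) = -19070839/7589400*(-83617) = 1594646344663/7589400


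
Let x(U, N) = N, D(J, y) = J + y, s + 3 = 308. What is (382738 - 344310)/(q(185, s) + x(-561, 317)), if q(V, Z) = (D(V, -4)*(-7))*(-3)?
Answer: 19214/2059 ≈ 9.3317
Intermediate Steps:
s = 305 (s = -3 + 308 = 305)
q(V, Z) = -84 + 21*V (q(V, Z) = ((V - 4)*(-7))*(-3) = ((-4 + V)*(-7))*(-3) = (28 - 7*V)*(-3) = -84 + 21*V)
(382738 - 344310)/(q(185, s) + x(-561, 317)) = (382738 - 344310)/((-84 + 21*185) + 317) = 38428/((-84 + 3885) + 317) = 38428/(3801 + 317) = 38428/4118 = 38428*(1/4118) = 19214/2059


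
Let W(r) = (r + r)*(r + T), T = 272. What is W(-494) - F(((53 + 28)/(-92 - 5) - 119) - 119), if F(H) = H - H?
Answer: 219336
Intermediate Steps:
F(H) = 0
W(r) = 2*r*(272 + r) (W(r) = (r + r)*(r + 272) = (2*r)*(272 + r) = 2*r*(272 + r))
W(-494) - F(((53 + 28)/(-92 - 5) - 119) - 119) = 2*(-494)*(272 - 494) - 1*0 = 2*(-494)*(-222) + 0 = 219336 + 0 = 219336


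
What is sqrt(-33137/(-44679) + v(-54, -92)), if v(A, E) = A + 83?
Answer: 2*sqrt(14842676553)/44679 ≈ 5.4536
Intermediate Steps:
v(A, E) = 83 + A
sqrt(-33137/(-44679) + v(-54, -92)) = sqrt(-33137/(-44679) + (83 - 54)) = sqrt(-33137*(-1/44679) + 29) = sqrt(33137/44679 + 29) = sqrt(1328828/44679) = 2*sqrt(14842676553)/44679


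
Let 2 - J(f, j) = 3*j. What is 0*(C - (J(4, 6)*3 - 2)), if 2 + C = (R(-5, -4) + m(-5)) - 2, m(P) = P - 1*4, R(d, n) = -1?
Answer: 0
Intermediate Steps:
m(P) = -4 + P (m(P) = P - 4 = -4 + P)
J(f, j) = 2 - 3*j
C = -14 (C = -2 + ((-1 + (-4 - 5)) - 2) = -2 + ((-1 - 9) - 2) = -2 + (-10 - 2) = -2 - 12 = -14)
0*(C - (J(4, 6)*3 - 2)) = 0*(-14 - ((2 - 3*6)*3 - 2)) = 0*(-14 - ((2 - 18)*3 - 2)) = 0*(-14 - (-16*3 - 2)) = 0*(-14 - (-48 - 2)) = 0*(-14 - 1*(-50)) = 0*(-14 + 50) = 0*36 = 0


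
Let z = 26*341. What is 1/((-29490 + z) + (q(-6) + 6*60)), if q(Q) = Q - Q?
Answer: -1/20264 ≈ -4.9349e-5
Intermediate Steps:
q(Q) = 0
z = 8866
1/((-29490 + z) + (q(-6) + 6*60)) = 1/((-29490 + 8866) + (0 + 6*60)) = 1/(-20624 + (0 + 360)) = 1/(-20624 + 360) = 1/(-20264) = -1/20264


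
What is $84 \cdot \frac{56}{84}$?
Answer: $56$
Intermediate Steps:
$84 \cdot \frac{56}{84} = 84 \cdot 56 \cdot \frac{1}{84} = 84 \cdot \frac{2}{3} = 56$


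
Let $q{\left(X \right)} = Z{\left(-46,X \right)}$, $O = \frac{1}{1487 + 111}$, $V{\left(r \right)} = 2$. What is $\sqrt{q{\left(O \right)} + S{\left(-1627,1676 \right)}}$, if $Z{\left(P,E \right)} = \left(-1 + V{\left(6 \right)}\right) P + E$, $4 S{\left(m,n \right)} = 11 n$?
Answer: $\frac{5 \sqrt{466083866}}{1598} \approx 67.55$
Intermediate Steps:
$S{\left(m,n \right)} = \frac{11 n}{4}$
$O = \frac{1}{1598} \approx 0.00062578$
$Z{\left(P,E \right)} = E + P$ ($Z{\left(P,E \right)} = \left(-1 + 2\right) P + E = 1 P + E = P + E = E + P$)
$q{\left(X \right)} = -46 + X$ ($q{\left(X \right)} = X - 46 = -46 + X$)
$\sqrt{q{\left(O \right)} + S{\left(-1627,1676 \right)}} = \sqrt{\left(-46 + \frac{1}{1598}\right) + \frac{11}{4} \cdot 1676} = \sqrt{- \frac{73507}{1598} + 4609} = \sqrt{\frac{7291675}{1598}} = \frac{5 \sqrt{466083866}}{1598}$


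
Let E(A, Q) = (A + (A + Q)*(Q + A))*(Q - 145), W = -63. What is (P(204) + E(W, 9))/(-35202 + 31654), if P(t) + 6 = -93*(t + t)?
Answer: 212979/1774 ≈ 120.06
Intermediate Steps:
E(A, Q) = (-145 + Q)*(A + (A + Q)²) (E(A, Q) = (A + (A + Q)*(A + Q))*(-145 + Q) = (A + (A + Q)²)*(-145 + Q) = (-145 + Q)*(A + (A + Q)²))
P(t) = -6 - 186*t (P(t) = -6 - 93*(t + t) = -6 - 186*t)
(P(204) + E(W, 9))/(-35202 + 31654) = ((-6 - 186*204) + (-145*(-63) - 145*(-63 + 9)² - 63*9 + 9*(-63 + 9)²))/(-35202 + 31654) = ((-6 - 37944) + (9135 - 145*(-54)² - 567 + 9*(-54)²))/(-3548) = (-37950 + (9135 - 145*2916 - 567 + 9*2916))*(-1/3548) = (-37950 + (9135 - 422820 - 567 + 26244))*(-1/3548) = (-37950 - 388008)*(-1/3548) = -425958*(-1/3548) = 212979/1774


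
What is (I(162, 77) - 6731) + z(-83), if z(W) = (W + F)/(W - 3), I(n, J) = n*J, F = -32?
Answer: 494013/86 ≈ 5744.3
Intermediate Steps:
I(n, J) = J*n
z(W) = (-32 + W)/(-3 + W) (z(W) = (W - 32)/(W - 3) = (-32 + W)/(-3 + W))
(I(162, 77) - 6731) + z(-83) = (77*162 - 6731) + (-32 - 83)/(-3 - 83) = (12474 - 6731) - 115/(-86) = 5743 - 1/86*(-115) = 5743 + 115/86 = 494013/86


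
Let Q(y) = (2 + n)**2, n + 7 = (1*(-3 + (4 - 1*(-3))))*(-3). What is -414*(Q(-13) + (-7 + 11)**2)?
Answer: -126270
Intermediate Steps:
n = -19 (n = -7 + (1*(-3 + (4 - 1*(-3))))*(-3) = -7 + (1*(-3 + (4 + 3)))*(-3) = -7 + (1*(-3 + 7))*(-3) = -7 + (1*4)*(-3) = -7 + 4*(-3) = -7 - 12 = -19)
Q(y) = 289 (Q(y) = (2 - 19)**2 = (-17)**2 = 289)
-414*(Q(-13) + (-7 + 11)**2) = -414*(289 + (-7 + 11)**2) = -414*(289 + 4**2) = -414*(289 + 16) = -414*305 = -126270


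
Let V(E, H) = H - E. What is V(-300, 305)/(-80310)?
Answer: -121/16062 ≈ -0.0075333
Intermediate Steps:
V(-300, 305)/(-80310) = (305 - 1*(-300))/(-80310) = (305 + 300)*(-1/80310) = 605*(-1/80310) = -121/16062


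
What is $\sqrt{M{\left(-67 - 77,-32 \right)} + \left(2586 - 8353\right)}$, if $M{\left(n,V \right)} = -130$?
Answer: $i \sqrt{5897} \approx 76.792 i$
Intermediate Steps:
$\sqrt{M{\left(-67 - 77,-32 \right)} + \left(2586 - 8353\right)} = \sqrt{-130 + \left(2586 - 8353\right)} = \sqrt{-130 - 5767} = \sqrt{-5897} = i \sqrt{5897}$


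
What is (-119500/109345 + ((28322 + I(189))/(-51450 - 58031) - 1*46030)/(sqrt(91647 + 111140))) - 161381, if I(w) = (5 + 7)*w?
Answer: -3529264989/21869 - 5039441020*sqrt(202787)/22201323547 ≈ -1.6148e+5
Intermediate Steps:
I(w) = 12*w
(-119500/109345 + ((28322 + I(189))/(-51450 - 58031) - 1*46030)/(sqrt(91647 + 111140))) - 161381 = (-119500/109345 + ((28322 + 12*189)/(-51450 - 58031) - 1*46030)/(sqrt(91647 + 111140))) - 161381 = (-119500*1/109345 + ((28322 + 2268)/(-109481) - 46030)/(sqrt(202787))) - 161381 = (-23900/21869 + (30590*(-1/109481) - 46030)*(sqrt(202787)/202787)) - 161381 = (-23900/21869 + (-30590/109481 - 46030)*(sqrt(202787)/202787)) - 161381 = (-23900/21869 - 5039441020*sqrt(202787)/22201323547) - 161381 = -3529264989/21869 - 5039441020*sqrt(202787)/22201323547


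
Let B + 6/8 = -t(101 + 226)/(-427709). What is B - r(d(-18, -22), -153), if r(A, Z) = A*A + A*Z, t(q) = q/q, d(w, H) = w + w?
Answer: -11641811267/1710836 ≈ -6804.8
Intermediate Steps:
d(w, H) = 2*w
t(q) = 1
r(A, Z) = A² + A*Z
B = -1283123/1710836 (B = -¾ - 1/(-427709) = -¾ - (-1)/427709 = -¾ - 1*(-1/427709) = -¾ + 1/427709 = -1283123/1710836 ≈ -0.75000)
B - r(d(-18, -22), -153) = -1283123/1710836 - 2*(-18)*(2*(-18) - 153) = -1283123/1710836 - (-36)*(-36 - 153) = -1283123/1710836 - (-36)*(-189) = -1283123/1710836 - 1*6804 = -1283123/1710836 - 6804 = -11641811267/1710836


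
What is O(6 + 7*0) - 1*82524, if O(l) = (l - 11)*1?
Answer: -82529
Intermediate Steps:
O(l) = -11 + l (O(l) = (-11 + l)*1 = -11 + l)
O(6 + 7*0) - 1*82524 = (-11 + (6 + 7*0)) - 1*82524 = (-11 + (6 + 0)) - 82524 = (-11 + 6) - 82524 = -5 - 82524 = -82529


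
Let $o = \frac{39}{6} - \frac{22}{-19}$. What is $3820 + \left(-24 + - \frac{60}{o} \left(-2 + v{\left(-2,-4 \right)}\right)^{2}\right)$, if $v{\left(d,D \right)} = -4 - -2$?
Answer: $\frac{356052}{97} \approx 3670.6$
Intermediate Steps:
$v{\left(d,D \right)} = -2$ ($v{\left(d,D \right)} = -4 + 2 = -2$)
$o = \frac{291}{38}$ ($o = 39 \cdot \frac{1}{6} - - \frac{22}{19} = \frac{13}{2} + \frac{22}{19} = \frac{291}{38} \approx 7.6579$)
$3820 + \left(-24 + - \frac{60}{o} \left(-2 + v{\left(-2,-4 \right)}\right)^{2}\right) = 3820 + \left(-24 + - \frac{60}{\frac{291}{38}} \left(-2 - 2\right)^{2}\right) = 3820 + \left(-24 + \left(-60\right) \frac{38}{291} \left(-4\right)^{2}\right) = 3820 - \frac{14488}{97} = \frac{356052}{97}$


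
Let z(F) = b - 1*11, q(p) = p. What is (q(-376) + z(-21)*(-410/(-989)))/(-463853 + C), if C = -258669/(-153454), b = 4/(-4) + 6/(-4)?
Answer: 57913386146/70396861357477 ≈ 0.00082267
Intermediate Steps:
b = -5/2 (b = 4*(-¼) + 6*(-¼) = -1 - 3/2 = -5/2 ≈ -2.5000)
C = 258669/153454 (C = -258669*(-1/153454) = 258669/153454 ≈ 1.6856)
z(F) = -27/2 (z(F) = -5/2 - 1*11 = -5/2 - 11 = -27/2)
(q(-376) + z(-21)*(-410/(-989)))/(-463853 + C) = (-376 - (-5535)/(-989))/(-463853 + 258669/153454) = (-376 - (-5535)*(-1)/989)/(-71179839593/153454) = (-376 - 27/2*410/989)*(-153454/71179839593) = (-376 - 5535/989)*(-153454/71179839593) = -377399/989*(-153454/71179839593) = 57913386146/70396861357477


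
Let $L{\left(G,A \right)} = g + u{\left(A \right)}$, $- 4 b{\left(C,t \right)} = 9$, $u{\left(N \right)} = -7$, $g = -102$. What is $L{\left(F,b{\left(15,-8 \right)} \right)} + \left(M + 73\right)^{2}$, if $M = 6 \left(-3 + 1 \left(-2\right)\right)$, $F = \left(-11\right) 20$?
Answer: $1740$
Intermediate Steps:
$F = -220$
$b{\left(C,t \right)} = - \frac{9}{4}$ ($b{\left(C,t \right)} = \left(- \frac{1}{4}\right) 9 = - \frac{9}{4}$)
$M = -30$ ($M = 6 \left(-3 - 2\right) = 6 \left(-5\right) = -30$)
$L{\left(G,A \right)} = -109$ ($L{\left(G,A \right)} = -102 - 7 = -109$)
$L{\left(F,b{\left(15,-8 \right)} \right)} + \left(M + 73\right)^{2} = -109 + \left(-30 + 73\right)^{2} = -109 + 43^{2} = -109 + 1849 = 1740$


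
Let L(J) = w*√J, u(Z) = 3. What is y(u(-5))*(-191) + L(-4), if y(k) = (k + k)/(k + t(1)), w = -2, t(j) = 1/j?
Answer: -573/2 - 4*I ≈ -286.5 - 4.0*I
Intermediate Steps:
L(J) = -2*√J
y(k) = 2*k/(1 + k) (y(k) = (k + k)/(k + 1/1) = (2*k)/(k + 1) = (2*k)/(1 + k) = 2*k/(1 + k))
y(u(-5))*(-191) + L(-4) = (2*3/(1 + 3))*(-191) - 4*I = (2*3/4)*(-191) - 4*I = (2*3*(¼))*(-191) - 4*I = (3/2)*(-191) - 4*I = -573/2 - 4*I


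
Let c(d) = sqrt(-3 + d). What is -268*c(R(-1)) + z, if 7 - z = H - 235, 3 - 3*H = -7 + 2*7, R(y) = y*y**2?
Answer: 730/3 - 536*I ≈ 243.33 - 536.0*I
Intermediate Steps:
R(y) = y**3
H = -4/3 (H = 1 - (-7 + 2*7)/3 = 1 - (-7 + 14)/3 = 1 - 1/3*7 = 1 - 7/3 = -4/3 ≈ -1.3333)
z = 730/3 (z = 7 - (-4/3 - 235) = 7 - 1*(-709/3) = 7 + 709/3 = 730/3 ≈ 243.33)
-268*c(R(-1)) + z = -268*sqrt(-3 + (-1)**3) + 730/3 = -268*sqrt(-3 - 1) + 730/3 = -536*I + 730/3 = 730/3 - 536*I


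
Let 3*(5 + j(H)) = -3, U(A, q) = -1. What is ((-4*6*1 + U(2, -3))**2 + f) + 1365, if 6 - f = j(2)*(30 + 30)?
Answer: 2356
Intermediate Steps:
j(H) = -6 (j(H) = -5 + (1/3)*(-3) = -5 - 1 = -6)
f = 366 (f = 6 - (-6)*(30 + 30) = 6 - (-6)*60 = 6 - 1*(-360) = 6 + 360 = 366)
((-4*6*1 + U(2, -3))**2 + f) + 1365 = ((-4*6*1 - 1)**2 + 366) + 1365 = ((-24*1 - 1)**2 + 366) + 1365 = ((-24 - 1)**2 + 366) + 1365 = ((-25)**2 + 366) + 1365 = (625 + 366) + 1365 = 991 + 1365 = 2356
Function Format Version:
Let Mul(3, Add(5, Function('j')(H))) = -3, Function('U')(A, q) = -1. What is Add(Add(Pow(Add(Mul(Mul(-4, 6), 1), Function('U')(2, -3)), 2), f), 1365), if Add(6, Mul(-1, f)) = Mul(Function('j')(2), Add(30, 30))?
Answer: 2356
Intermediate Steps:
Function('j')(H) = -6 (Function('j')(H) = Add(-5, Mul(Rational(1, 3), -3)) = Add(-5, -1) = -6)
f = 366 (f = Add(6, Mul(-1, Mul(-6, Add(30, 30)))) = Add(6, Mul(-1, Mul(-6, 60))) = Add(6, Mul(-1, -360)) = Add(6, 360) = 366)
Add(Add(Pow(Add(Mul(Mul(-4, 6), 1), Function('U')(2, -3)), 2), f), 1365) = Add(Add(Pow(Add(Mul(Mul(-4, 6), 1), -1), 2), 366), 1365) = Add(Add(Pow(Add(Mul(-24, 1), -1), 2), 366), 1365) = Add(Add(Pow(Add(-24, -1), 2), 366), 1365) = Add(Add(Pow(-25, 2), 366), 1365) = Add(Add(625, 366), 1365) = Add(991, 1365) = 2356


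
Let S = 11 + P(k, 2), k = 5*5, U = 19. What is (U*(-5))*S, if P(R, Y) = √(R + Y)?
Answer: -1045 - 285*√3 ≈ -1538.6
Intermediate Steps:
k = 25
S = 11 + 3*√3 (S = 11 + √(25 + 2) = 11 + √27 = 11 + 3*√3 ≈ 16.196)
(U*(-5))*S = (19*(-5))*(11 + 3*√3) = -95*(11 + 3*√3) = -1045 - 285*√3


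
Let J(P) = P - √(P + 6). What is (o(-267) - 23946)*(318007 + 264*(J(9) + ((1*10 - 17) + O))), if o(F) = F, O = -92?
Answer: -7124602611 + 6392232*√15 ≈ -7.0998e+9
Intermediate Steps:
J(P) = P - √(6 + P)
(o(-267) - 23946)*(318007 + 264*(J(9) + ((1*10 - 17) + O))) = (-267 - 23946)*(318007 + 264*((9 - √(6 + 9)) + ((1*10 - 17) - 92))) = -24213*(318007 + 264*((9 - √15) + ((10 - 17) - 92))) = -24213*(318007 + 264*((9 - √15) + (-7 - 92))) = -24213*(318007 + 264*((9 - √15) - 99)) = -24213*(318007 + 264*(-90 - √15)) = -24213*(318007 + (-23760 - 264*√15)) = -24213*(294247 - 264*√15) = -7124602611 + 6392232*√15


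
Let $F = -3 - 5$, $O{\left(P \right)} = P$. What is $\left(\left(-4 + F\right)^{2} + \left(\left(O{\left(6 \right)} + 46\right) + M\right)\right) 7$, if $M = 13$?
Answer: $1463$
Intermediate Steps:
$F = -8$
$\left(\left(-4 + F\right)^{2} + \left(\left(O{\left(6 \right)} + 46\right) + M\right)\right) 7 = \left(\left(-4 - 8\right)^{2} + \left(\left(6 + 46\right) + 13\right)\right) 7 = \left(\left(-12\right)^{2} + \left(52 + 13\right)\right) 7 = \left(144 + 65\right) 7 = 209 \cdot 7 = 1463$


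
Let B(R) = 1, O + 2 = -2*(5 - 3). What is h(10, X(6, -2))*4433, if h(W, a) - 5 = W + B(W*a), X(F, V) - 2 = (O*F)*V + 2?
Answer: 70928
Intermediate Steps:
O = -6 (O = -2 - 2*(5 - 3) = -2 - 2*2 = -2 - 4 = -6)
X(F, V) = 4 - 6*F*V (X(F, V) = 2 + ((-6*F)*V + 2) = 2 + (-6*F*V + 2) = 2 + (2 - 6*F*V) = 4 - 6*F*V)
h(W, a) = 6 + W (h(W, a) = 5 + (W + 1) = 5 + (1 + W) = 6 + W)
h(10, X(6, -2))*4433 = (6 + 10)*4433 = 16*4433 = 70928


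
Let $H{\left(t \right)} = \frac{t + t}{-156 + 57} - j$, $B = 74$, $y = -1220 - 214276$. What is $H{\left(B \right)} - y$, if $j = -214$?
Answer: $\frac{21355142}{99} \approx 2.1571 \cdot 10^{5}$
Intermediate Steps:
$y = -215496$ ($y = -1220 - 214276 = -215496$)
$H{\left(t \right)} = 214 - \frac{2 t}{99}$ ($H{\left(t \right)} = \frac{t + t}{-156 + 57} - -214 = \frac{2 t}{-99} + 214 = 2 t \left(- \frac{1}{99}\right) + 214 = - \frac{2 t}{99} + 214 = 214 - \frac{2 t}{99}$)
$H{\left(B \right)} - y = \left(214 - \frac{148}{99}\right) - -215496 = \left(214 - \frac{148}{99}\right) + 215496 = \frac{21038}{99} + 215496 = \frac{21355142}{99}$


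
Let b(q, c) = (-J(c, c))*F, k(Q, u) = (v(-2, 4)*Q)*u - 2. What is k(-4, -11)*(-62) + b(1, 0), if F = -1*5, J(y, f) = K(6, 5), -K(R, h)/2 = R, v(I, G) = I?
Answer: 5520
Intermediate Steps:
K(R, h) = -2*R
k(Q, u) = -2 - 2*Q*u (k(Q, u) = (-2*Q)*u - 2 = -2*Q*u - 2 = -2 - 2*Q*u)
J(y, f) = -12 (J(y, f) = -2*6 = -12)
F = -5
b(q, c) = -60 (b(q, c) = -1*(-12)*(-5) = 12*(-5) = -60)
k(-4, -11)*(-62) + b(1, 0) = (-2 - 2*(-4)*(-11))*(-62) - 60 = (-2 - 88)*(-62) - 60 = -90*(-62) - 60 = 5580 - 60 = 5520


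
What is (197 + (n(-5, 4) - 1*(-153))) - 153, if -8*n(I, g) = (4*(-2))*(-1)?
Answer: 196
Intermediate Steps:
n(I, g) = -1 (n(I, g) = -4*(-2)*(-1)/8 = -(-1)*(-1) = -1/8*8 = -1)
(197 + (n(-5, 4) - 1*(-153))) - 153 = (197 + (-1 - 1*(-153))) - 153 = (197 + (-1 + 153)) - 153 = (197 + 152) - 153 = 349 - 153 = 196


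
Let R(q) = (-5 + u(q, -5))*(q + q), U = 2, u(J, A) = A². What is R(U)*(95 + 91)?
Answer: 14880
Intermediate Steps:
R(q) = 40*q (R(q) = (-5 + (-5)²)*(q + q) = (-5 + 25)*(2*q) = 20*(2*q) = 40*q)
R(U)*(95 + 91) = (40*2)*(95 + 91) = 80*186 = 14880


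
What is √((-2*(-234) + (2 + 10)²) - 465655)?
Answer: I*√465043 ≈ 681.94*I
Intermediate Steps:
√((-2*(-234) + (2 + 10)²) - 465655) = √((468 + 12²) - 465655) = √((468 + 144) - 465655) = √(612 - 465655) = √(-465043) = I*√465043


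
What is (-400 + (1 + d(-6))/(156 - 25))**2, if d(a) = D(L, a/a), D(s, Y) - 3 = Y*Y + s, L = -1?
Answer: 2745340816/17161 ≈ 1.5998e+5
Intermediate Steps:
D(s, Y) = 3 + s + Y**2 (D(s, Y) = 3 + (Y*Y + s) = 3 + (Y**2 + s) = 3 + (s + Y**2) = 3 + s + Y**2)
d(a) = 3 (d(a) = 3 - 1 + (a/a)**2 = 3 - 1 + 1**2 = 3 - 1 + 1 = 3)
(-400 + (1 + d(-6))/(156 - 25))**2 = (-400 + (1 + 3)/(156 - 25))**2 = (-400 + 4/131)**2 = (-52396/131)**2 = 2745340816/17161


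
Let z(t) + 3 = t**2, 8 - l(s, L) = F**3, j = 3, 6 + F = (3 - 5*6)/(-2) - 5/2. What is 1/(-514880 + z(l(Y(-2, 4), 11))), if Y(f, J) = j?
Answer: -1/501194 ≈ -1.9952e-6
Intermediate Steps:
F = 5 (F = -6 + ((3 - 5*6)/(-2) - 5/2) = -6 + ((3 - 30)*(-1/2) - 5*1/2) = -6 + (-27*(-1/2) - 5/2) = -6 + (27/2 - 5/2) = -6 + 11 = 5)
Y(f, J) = 3
l(s, L) = -117 (l(s, L) = 8 - 1*5**3 = 8 - 1*125 = 8 - 125 = -117)
z(t) = -3 + t**2
1/(-514880 + z(l(Y(-2, 4), 11))) = 1/(-514880 + (-3 + (-117)**2)) = 1/(-514880 + (-3 + 13689)) = 1/(-514880 + 13686) = 1/(-501194) = -1/501194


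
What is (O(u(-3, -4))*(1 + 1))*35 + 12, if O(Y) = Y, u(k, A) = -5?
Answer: -338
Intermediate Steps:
(O(u(-3, -4))*(1 + 1))*35 + 12 = -5*(1 + 1)*35 + 12 = -5*2*35 + 12 = -10*35 + 12 = -350 + 12 = -338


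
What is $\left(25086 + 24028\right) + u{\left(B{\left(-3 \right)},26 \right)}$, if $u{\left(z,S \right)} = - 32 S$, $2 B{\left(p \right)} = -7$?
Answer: $48282$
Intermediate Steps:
$B{\left(p \right)} = - \frac{7}{2}$ ($B{\left(p \right)} = \frac{1}{2} \left(-7\right) = - \frac{7}{2}$)
$\left(25086 + 24028\right) + u{\left(B{\left(-3 \right)},26 \right)} = \left(25086 + 24028\right) - 832 = 49114 - 832 = 48282$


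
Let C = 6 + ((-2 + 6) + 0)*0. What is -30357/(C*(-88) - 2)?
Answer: 30357/530 ≈ 57.277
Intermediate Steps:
C = 6 (C = 6 + (4 + 0)*0 = 6 + 4*0 = 6 + 0 = 6)
-30357/(C*(-88) - 2) = -30357/(6*(-88) - 2) = -30357/(-528 - 2) = -30357/(-530) = -30357*(-1/530) = 30357/530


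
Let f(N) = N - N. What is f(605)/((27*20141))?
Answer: 0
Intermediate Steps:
f(N) = 0
f(605)/((27*20141)) = 0/((27*20141)) = 0/543807 = 0*(1/543807) = 0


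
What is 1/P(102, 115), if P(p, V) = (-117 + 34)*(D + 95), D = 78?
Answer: -1/14359 ≈ -6.9643e-5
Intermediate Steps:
P(p, V) = -14359 (P(p, V) = (-117 + 34)*(78 + 95) = -83*173 = -14359)
1/P(102, 115) = 1/(-14359) = -1/14359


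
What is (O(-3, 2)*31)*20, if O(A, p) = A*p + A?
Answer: -5580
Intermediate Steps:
O(A, p) = A + A*p
(O(-3, 2)*31)*20 = (-3*(1 + 2)*31)*20 = (-3*3*31)*20 = -9*31*20 = -279*20 = -5580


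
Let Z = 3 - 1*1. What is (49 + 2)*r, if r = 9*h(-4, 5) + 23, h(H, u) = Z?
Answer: 2091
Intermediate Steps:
Z = 2 (Z = 3 - 1 = 2)
h(H, u) = 2
r = 41 (r = 9*2 + 23 = 18 + 23 = 41)
(49 + 2)*r = (49 + 2)*41 = 51*41 = 2091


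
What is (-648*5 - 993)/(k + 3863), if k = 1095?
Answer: -4233/4958 ≈ -0.85377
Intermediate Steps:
(-648*5 - 993)/(k + 3863) = (-648*5 - 993)/(1095 + 3863) = (-3240 - 993)/4958 = -4233*1/4958 = -4233/4958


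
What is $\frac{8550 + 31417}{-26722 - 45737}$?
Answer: $- \frac{39967}{72459} \approx -0.55158$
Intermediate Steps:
$\frac{8550 + 31417}{-26722 - 45737} = \frac{39967}{-72459} = 39967 \left(- \frac{1}{72459}\right) = - \frac{39967}{72459}$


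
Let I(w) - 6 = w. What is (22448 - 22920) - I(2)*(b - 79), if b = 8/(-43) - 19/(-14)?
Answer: 45340/301 ≈ 150.63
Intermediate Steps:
I(w) = 6 + w
b = 705/602 (b = 8*(-1/43) - 19*(-1/14) = -8/43 + 19/14 = 705/602 ≈ 1.1711)
(22448 - 22920) - I(2)*(b - 79) = (22448 - 22920) - (6 + 2)*(705/602 - 79) = -472 - 8*(-46853)/602 = -472 - 1*(-187412/301) = -472 + 187412/301 = 45340/301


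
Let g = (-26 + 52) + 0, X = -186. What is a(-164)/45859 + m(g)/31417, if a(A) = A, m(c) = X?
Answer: -13682162/1440752203 ≈ -0.0094965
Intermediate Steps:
g = 26 (g = 26 + 0 = 26)
m(c) = -186
a(-164)/45859 + m(g)/31417 = -164/45859 - 186/31417 = -13682162/1440752203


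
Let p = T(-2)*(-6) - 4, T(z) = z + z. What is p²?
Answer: 400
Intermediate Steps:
T(z) = 2*z
p = 20 (p = (2*(-2))*(-6) - 4 = -4*(-6) - 4 = 24 - 4 = 20)
p² = 20² = 400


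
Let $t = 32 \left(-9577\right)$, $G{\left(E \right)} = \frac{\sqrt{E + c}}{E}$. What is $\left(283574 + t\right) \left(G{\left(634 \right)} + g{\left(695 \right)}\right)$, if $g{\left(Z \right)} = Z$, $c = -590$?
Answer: $-15908550 - \frac{22890 \sqrt{11}}{317} \approx -1.5909 \cdot 10^{7}$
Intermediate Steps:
$G{\left(E \right)} = \frac{\sqrt{-590 + E}}{E}$ ($G{\left(E \right)} = \frac{\sqrt{E - 590}}{E} = \frac{\sqrt{-590 + E}}{E}$)
$t = -306464$
$\left(283574 + t\right) \left(G{\left(634 \right)} + g{\left(695 \right)}\right) = \left(283574 - 306464\right) \left(\frac{\sqrt{-590 + 634}}{634} + 695\right) = - 22890 \left(\frac{\sqrt{44}}{634} + 695\right) = - 22890 \left(\frac{2 \sqrt{11}}{634} + 695\right) = - 22890 \left(\frac{\sqrt{11}}{317} + 695\right) = - 22890 \left(695 + \frac{\sqrt{11}}{317}\right) = -15908550 - \frac{22890 \sqrt{11}}{317}$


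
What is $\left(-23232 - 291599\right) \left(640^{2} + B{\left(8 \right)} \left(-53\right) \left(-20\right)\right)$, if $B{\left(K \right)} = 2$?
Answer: $-129622219320$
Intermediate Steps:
$\left(-23232 - 291599\right) \left(640^{2} + B{\left(8 \right)} \left(-53\right) \left(-20\right)\right) = \left(-23232 - 291599\right) \left(640^{2} + 2 \left(-53\right) \left(-20\right)\right) = - 314831 \left(409600 - -2120\right) = - 314831 \left(409600 + 2120\right) = \left(-314831\right) 411720 = -129622219320$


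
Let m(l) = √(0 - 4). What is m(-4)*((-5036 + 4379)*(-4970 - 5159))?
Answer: 13309506*I ≈ 1.331e+7*I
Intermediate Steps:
m(l) = 2*I (m(l) = √(-4) = 2*I)
m(-4)*((-5036 + 4379)*(-4970 - 5159)) = (2*I)*((-5036 + 4379)*(-4970 - 5159)) = (2*I)*(-657*(-10129)) = (2*I)*6654753 = 13309506*I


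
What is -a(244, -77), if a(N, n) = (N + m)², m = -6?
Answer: -56644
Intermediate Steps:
a(N, n) = (-6 + N)² (a(N, n) = (N - 6)² = (-6 + N)²)
-a(244, -77) = -(-6 + 244)² = -1*238² = -1*56644 = -56644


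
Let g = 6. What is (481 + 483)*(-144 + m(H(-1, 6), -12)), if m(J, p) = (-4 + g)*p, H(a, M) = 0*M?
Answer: -161952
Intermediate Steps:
H(a, M) = 0
m(J, p) = 2*p (m(J, p) = (-4 + 6)*p = 2*p)
(481 + 483)*(-144 + m(H(-1, 6), -12)) = (481 + 483)*(-144 + 2*(-12)) = 964*(-144 - 24) = 964*(-168) = -161952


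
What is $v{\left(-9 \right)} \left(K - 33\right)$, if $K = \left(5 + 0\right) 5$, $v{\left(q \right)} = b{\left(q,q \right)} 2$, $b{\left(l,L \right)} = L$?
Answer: $144$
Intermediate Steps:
$v{\left(q \right)} = 2 q$ ($v{\left(q \right)} = q 2 = 2 q$)
$K = 25$ ($K = 5 \cdot 5 = 25$)
$v{\left(-9 \right)} \left(K - 33\right) = 2 \left(-9\right) \left(25 - 33\right) = \left(-18\right) \left(-8\right) = 144$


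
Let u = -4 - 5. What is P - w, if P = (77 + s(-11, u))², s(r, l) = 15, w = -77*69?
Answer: 13777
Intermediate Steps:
w = -5313
u = -9
P = 8464 (P = (77 + 15)² = 92² = 8464)
P - w = 8464 - 1*(-5313) = 8464 + 5313 = 13777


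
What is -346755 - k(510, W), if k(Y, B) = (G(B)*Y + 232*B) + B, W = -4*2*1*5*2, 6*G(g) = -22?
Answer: -326245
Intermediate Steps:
G(g) = -11/3 (G(g) = (⅙)*(-22) = -11/3)
W = -80 (W = -8*5*2 = -4*10*2 = -40*2 = -80)
k(Y, B) = 233*B - 11*Y/3 (k(Y, B) = (-11*Y/3 + 232*B) + B = (232*B - 11*Y/3) + B = 233*B - 11*Y/3)
-346755 - k(510, W) = -346755 - (233*(-80) - 11/3*510) = -346755 - (-18640 - 1870) = -346755 - 1*(-20510) = -346755 + 20510 = -326245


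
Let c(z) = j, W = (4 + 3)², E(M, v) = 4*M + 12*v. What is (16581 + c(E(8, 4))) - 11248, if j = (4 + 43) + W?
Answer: 5429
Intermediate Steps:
W = 49 (W = 7² = 49)
j = 96 (j = (4 + 43) + 49 = 47 + 49 = 96)
c(z) = 96
(16581 + c(E(8, 4))) - 11248 = (16581 + 96) - 11248 = 16677 - 11248 = 5429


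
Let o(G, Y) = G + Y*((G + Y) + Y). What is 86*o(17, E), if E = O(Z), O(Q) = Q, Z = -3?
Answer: -1376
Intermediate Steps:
E = -3
o(G, Y) = G + Y*(G + 2*Y)
86*o(17, E) = 86*(17 + 2*(-3)**2 + 17*(-3)) = 86*(17 + 2*9 - 51) = 86*(17 + 18 - 51) = 86*(-16) = -1376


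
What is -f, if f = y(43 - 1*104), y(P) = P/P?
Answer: -1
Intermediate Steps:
y(P) = 1
f = 1
-f = -1*1 = -1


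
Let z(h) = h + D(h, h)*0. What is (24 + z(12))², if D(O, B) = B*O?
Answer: 1296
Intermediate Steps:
z(h) = h (z(h) = h + (h*h)*0 = h + h²*0 = h + 0 = h)
(24 + z(12))² = (24 + 12)² = 36² = 1296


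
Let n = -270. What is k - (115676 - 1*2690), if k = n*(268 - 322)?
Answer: -98406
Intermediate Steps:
k = 14580 (k = -270*(268 - 322) = -270*(-54) = 14580)
k - (115676 - 1*2690) = 14580 - (115676 - 1*2690) = 14580 - (115676 - 2690) = 14580 - 1*112986 = 14580 - 112986 = -98406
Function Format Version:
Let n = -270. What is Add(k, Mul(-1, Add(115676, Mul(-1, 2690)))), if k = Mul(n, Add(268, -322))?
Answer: -98406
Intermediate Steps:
k = 14580 (k = Mul(-270, Add(268, -322)) = Mul(-270, -54) = 14580)
Add(k, Mul(-1, Add(115676, Mul(-1, 2690)))) = Add(14580, Mul(-1, Add(115676, Mul(-1, 2690)))) = Add(14580, Mul(-1, Add(115676, -2690))) = Add(14580, Mul(-1, 112986)) = Add(14580, -112986) = -98406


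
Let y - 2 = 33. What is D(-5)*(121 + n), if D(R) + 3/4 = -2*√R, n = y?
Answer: -117 - 312*I*√5 ≈ -117.0 - 697.65*I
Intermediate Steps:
y = 35 (y = 2 + 33 = 35)
n = 35
D(R) = -¾ - 2*√R
D(-5)*(121 + n) = (-¾ - 2*I*√5)*(121 + 35) = (-¾ - 2*I*√5)*156 = -117 - 312*I*√5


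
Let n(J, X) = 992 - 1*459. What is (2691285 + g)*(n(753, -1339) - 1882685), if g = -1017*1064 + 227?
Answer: -3029180600448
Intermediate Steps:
n(J, X) = 533 (n(J, X) = 992 - 459 = 533)
g = -1081861 (g = -1082088 + 227 = -1081861)
(2691285 + g)*(n(753, -1339) - 1882685) = (2691285 - 1081861)*(533 - 1882685) = 1609424*(-1882152) = -3029180600448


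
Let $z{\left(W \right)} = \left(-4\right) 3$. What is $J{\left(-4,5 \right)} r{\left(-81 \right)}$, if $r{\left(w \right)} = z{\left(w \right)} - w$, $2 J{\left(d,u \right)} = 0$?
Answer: $0$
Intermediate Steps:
$J{\left(d,u \right)} = 0$ ($J{\left(d,u \right)} = \frac{1}{2} \cdot 0 = 0$)
$z{\left(W \right)} = -12$
$r{\left(w \right)} = -12 - w$
$J{\left(-4,5 \right)} r{\left(-81 \right)} = 0 \left(-12 - -81\right) = 0 \left(-12 + 81\right) = 0 \cdot 69 = 0$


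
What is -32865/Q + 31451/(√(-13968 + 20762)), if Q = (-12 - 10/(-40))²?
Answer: -525840/2209 + 31451*√6794/6794 ≈ 143.52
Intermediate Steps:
Q = 2209/16 (Q = (-12 - 10*(-1/40))² = (-12 + ¼)² = (-47/4)² = 2209/16 ≈ 138.06)
-32865/Q + 31451/(√(-13968 + 20762)) = -32865/2209/16 + 31451/(√(-13968 + 20762)) = -32865*16/2209 + 31451/(√6794) = -525840/2209 + 31451*(√6794/6794) = -525840/2209 + 31451*√6794/6794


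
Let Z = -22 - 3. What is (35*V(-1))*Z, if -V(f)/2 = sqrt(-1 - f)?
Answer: 0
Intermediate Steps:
V(f) = -2*sqrt(-1 - f)
Z = -25
(35*V(-1))*Z = (35*(-2*sqrt(-1 - 1*(-1))))*(-25) = (35*(-2*sqrt(-1 + 1)))*(-25) = (35*(-2*sqrt(0)))*(-25) = (35*(-2*0))*(-25) = (35*0)*(-25) = 0*(-25) = 0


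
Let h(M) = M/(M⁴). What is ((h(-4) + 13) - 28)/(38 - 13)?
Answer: -961/1600 ≈ -0.60063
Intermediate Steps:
h(M) = M⁻³ (h(M) = M/M⁴ = M⁻³)
((h(-4) + 13) - 28)/(38 - 13) = (((-4)⁻³ + 13) - 28)/(38 - 13) = ((-1/64 + 13) - 28)/25 = (831/64 - 28)*(1/25) = -961/64*1/25 = -961/1600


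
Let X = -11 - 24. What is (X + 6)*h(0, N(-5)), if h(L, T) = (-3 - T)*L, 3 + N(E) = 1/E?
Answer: 0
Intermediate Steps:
X = -35
N(E) = -3 + 1/E
h(L, T) = L*(-3 - T)
(X + 6)*h(0, N(-5)) = (-35 + 6)*(-1*0*(3 + (-3 + 1/(-5)))) = -(-29)*0*(3 + (-3 - ⅕)) = -(-29)*0*(3 - 16/5) = -(-29)*0*(-1)/5 = -29*0 = 0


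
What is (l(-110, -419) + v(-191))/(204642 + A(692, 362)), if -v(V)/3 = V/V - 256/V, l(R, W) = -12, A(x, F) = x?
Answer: -3633/39218794 ≈ -9.2634e-5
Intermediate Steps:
v(V) = -3 + 768/V (v(V) = -3*(V/V - 256/V) = -3*(1 - 256/V) = -3 + 768/V)
(l(-110, -419) + v(-191))/(204642 + A(692, 362)) = (-12 + (-3 + 768/(-191)))/(204642 + 692) = (-12 + (-3 + 768*(-1/191)))/205334 = (-12 + (-3 - 768/191))*(1/205334) = (-12 - 1341/191)*(1/205334) = -3633/191*1/205334 = -3633/39218794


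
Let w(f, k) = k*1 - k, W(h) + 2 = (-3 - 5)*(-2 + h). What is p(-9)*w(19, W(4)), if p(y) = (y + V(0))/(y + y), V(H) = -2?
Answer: 0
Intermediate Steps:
W(h) = 14 - 8*h (W(h) = -2 + (-3 - 5)*(-2 + h) = -2 - 8*(-2 + h) = -2 + (16 - 8*h) = 14 - 8*h)
w(f, k) = 0 (w(f, k) = k - k = 0)
p(y) = (-2 + y)/(2*y) (p(y) = (y - 2)/(y + y) = (-2 + y)/((2*y)) = (-2 + y)*(1/(2*y)) = (-2 + y)/(2*y))
p(-9)*w(19, W(4)) = ((½)*(-2 - 9)/(-9))*0 = ((½)*(-⅑)*(-11))*0 = (11/18)*0 = 0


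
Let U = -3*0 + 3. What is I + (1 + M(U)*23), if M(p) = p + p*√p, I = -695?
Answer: -625 + 69*√3 ≈ -505.49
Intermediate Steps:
U = 3 (U = 0 + 3 = 3)
M(p) = p + p^(3/2)
I + (1 + M(U)*23) = -695 + (1 + (3 + 3^(3/2))*23) = -695 + (1 + (3 + 3*√3)*23) = -695 + (1 + (69 + 69*√3)) = -695 + (70 + 69*√3) = -625 + 69*√3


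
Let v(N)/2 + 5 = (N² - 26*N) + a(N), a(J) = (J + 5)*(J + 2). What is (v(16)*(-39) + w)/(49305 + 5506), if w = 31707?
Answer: 15093/54811 ≈ 0.27536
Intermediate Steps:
a(J) = (2 + J)*(5 + J) (a(J) = (5 + J)*(2 + J) = (2 + J)*(5 + J))
v(N) = 10 - 38*N + 4*N² (v(N) = -10 + 2*((N² - 26*N) + (10 + N² + 7*N)) = -10 + 2*(10 - 19*N + 2*N²) = -10 + (20 - 38*N + 4*N²) = 10 - 38*N + 4*N²)
(v(16)*(-39) + w)/(49305 + 5506) = ((10 - 38*16 + 4*16²)*(-39) + 31707)/(49305 + 5506) = ((10 - 608 + 4*256)*(-39) + 31707)/54811 = ((10 - 608 + 1024)*(-39) + 31707)*(1/54811) = (426*(-39) + 31707)*(1/54811) = (-16614 + 31707)*(1/54811) = 15093*(1/54811) = 15093/54811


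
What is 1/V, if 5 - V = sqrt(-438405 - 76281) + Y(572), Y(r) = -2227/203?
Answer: 329063/10610102969 + 41209*I*sqrt(514686)/21220205938 ≈ 3.1014e-5 + 0.0013932*I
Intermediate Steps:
Y(r) = -2227/203 (Y(r) = -2227*1/203 = -2227/203)
V = 3242/203 - I*sqrt(514686) (V = 5 - (sqrt(-438405 - 76281) - 2227/203) = 5 - (sqrt(-514686) - 2227/203) = 5 - (I*sqrt(514686) - 2227/203) = 5 - (-2227/203 + I*sqrt(514686)) = 5 + (2227/203 - I*sqrt(514686)) = 3242/203 - I*sqrt(514686) ≈ 15.97 - 717.42*I)
1/V = 1/(3242/203 - I*sqrt(514686))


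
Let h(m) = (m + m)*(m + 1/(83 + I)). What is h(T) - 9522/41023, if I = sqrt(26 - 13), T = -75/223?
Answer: -32746730723/2337877550982 + 25*sqrt(13)/255558 ≈ -0.013654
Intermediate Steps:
T = -75/223 (T = -75*1/223 = -75/223 ≈ -0.33632)
I = sqrt(13) ≈ 3.6056
h(m) = 2*m*(m + 1/(83 + sqrt(13))) (h(m) = (m + m)*(m + 1/(83 + sqrt(13))) = (2*m)*(m + 1/(83 + sqrt(13))) = 2*m*(m + 1/(83 + sqrt(13))))
h(T) - 9522/41023 = (2*(-75/223)**2 + (83/3438)*(-75/223) - 1/3438*(-75/223)*sqrt(13)) - 9522/41023 = (2*(5625/49729) - 2075/255558 + 25*sqrt(13)/255558) - 9522/41023 = (11250/49729 - 2075/255558 + 25*sqrt(13)/255558) - 1*9522/41023 = (12429775/56989434 + 25*sqrt(13)/255558) - 9522/41023 = -32746730723/2337877550982 + 25*sqrt(13)/255558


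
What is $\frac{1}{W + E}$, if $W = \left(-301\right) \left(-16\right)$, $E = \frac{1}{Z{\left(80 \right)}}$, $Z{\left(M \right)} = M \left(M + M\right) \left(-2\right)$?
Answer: $\frac{25600}{123289599} \approx 0.00020764$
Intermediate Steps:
$Z{\left(M \right)} = - 4 M^{2}$ ($Z{\left(M \right)} = M 2 M \left(-2\right) = 2 M^{2} \left(-2\right) = - 4 M^{2}$)
$E = - \frac{1}{25600}$ ($E = \frac{1}{\left(-4\right) 80^{2}} = \frac{1}{\left(-4\right) 6400} = \frac{1}{-25600} = - \frac{1}{25600} \approx -3.9063 \cdot 10^{-5}$)
$W = 4816$
$\frac{1}{W + E} = \frac{1}{4816 - \frac{1}{25600}} = \frac{1}{\frac{123289599}{25600}} = \frac{25600}{123289599}$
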